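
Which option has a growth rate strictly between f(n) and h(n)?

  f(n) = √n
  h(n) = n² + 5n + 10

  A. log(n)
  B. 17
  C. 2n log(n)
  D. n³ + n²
C

We need g(n) with √n = o(g(n)) and g(n) = o(n² + 5n + 10), i.e. O(√n) ≺ g ≺ O(n²).
Check each option:
  A. log(n) — O(log n) does not grow strictly faster than f(n)
  B. 17 — O(1) does not grow strictly faster than f(n)
  C. 2n log(n) — O(n log n) is strictly between O(√n) and O(n²) ✓
  D. n³ + n² — O(n³) does not grow strictly slower than h(n)

Only option C (2n log(n)) lies strictly between.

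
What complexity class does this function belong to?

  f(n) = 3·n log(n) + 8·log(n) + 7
O(n log n)

The dominant term in 3·n log(n) + 8·log(n) + 7 is 3·n log(n), which is Θ(n log n).
Lower-order terms (8·log(n), 7) are asymptotically negligible.
Constants are absorbed, so the tightest bound is O(n log n).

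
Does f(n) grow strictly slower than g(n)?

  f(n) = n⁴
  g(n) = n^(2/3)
False

f(n) = n⁴ is O(n⁴), and g(n) = n^(2/3) is O(n^(2/3)).
Since O(n⁴) grows faster than or equal to O(n^(2/3)), f(n) = o(g(n)) is false.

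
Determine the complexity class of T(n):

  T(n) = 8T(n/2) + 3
Θ(n³)

Master Theorem: a = 8, b = 2, f(n) = 3.
Compute the critical exponent d = log₂(8) = 3.
Compare f(n) = Θ(1) against n^d:
  k = 0 < d = 3, so f(n) = O(n^(d-ε)) — Case 1.
  The recursion cost dominates: T(n) = Θ(n^d) = Θ(n³).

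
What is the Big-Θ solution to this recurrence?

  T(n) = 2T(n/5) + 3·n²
Θ(n²)

Master Theorem: a = 2, b = 5, f(n) = 3·n².
Compute the critical exponent d = log₅(2) = 0.431.
Compare f(n) = Θ(n²) against n^d:
  k = 2 > d = 0.431, so f(n) = Ω(n^(d+ε)) — Case 3.
  Regularity: a·(n/b)^2/n^2 = a/b^2 = 2/25 < 1 ✓.
  The top-level work dominates: T(n) = Θ(f(n)) = Θ(n²).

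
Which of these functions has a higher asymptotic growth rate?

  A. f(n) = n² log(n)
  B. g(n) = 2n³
B

f(n) = n² log(n) is O(n² log n), while g(n) = 2n³ is O(n³).
Since O(n³) grows faster than O(n² log n), g(n) dominates.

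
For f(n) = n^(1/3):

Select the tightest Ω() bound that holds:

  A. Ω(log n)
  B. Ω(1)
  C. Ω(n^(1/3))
C

f(n) = n^(1/3) is Ω(n^(1/3)).
All listed options are valid Big-Ω bounds (lower bounds),
but Ω(n^(1/3)) is the tightest (largest valid bound).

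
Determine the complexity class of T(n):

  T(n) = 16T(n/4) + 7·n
Θ(n²)

Master Theorem: a = 16, b = 4, f(n) = 7·n.
Compute the critical exponent d = log₄(16) = 2.
Compare f(n) = Θ(n) against n^d:
  k = 1 < d = 2, so f(n) = O(n^(d-ε)) — Case 1.
  The recursion cost dominates: T(n) = Θ(n^d) = Θ(n²).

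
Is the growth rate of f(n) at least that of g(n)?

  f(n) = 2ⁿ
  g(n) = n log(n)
True

f(n) = 2ⁿ is O(2ⁿ), and g(n) = n log(n) is O(n log n).
Since O(2ⁿ) grows at least as fast as O(n log n), f(n) = Ω(g(n)) is true.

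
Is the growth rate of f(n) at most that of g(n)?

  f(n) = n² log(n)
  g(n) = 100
False

f(n) = n² log(n) is O(n² log n), and g(n) = 100 is O(1).
Since O(n² log n) grows faster than O(1), f(n) = O(g(n)) is false.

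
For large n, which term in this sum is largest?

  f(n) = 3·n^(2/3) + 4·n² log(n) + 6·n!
6·n!

Looking at each term:
  - 3·n^(2/3) is O(n^(2/3))
  - 4·n² log(n) is O(n² log n)
  - 6·n! is O(n!)

The term 6·n! (O(n!)) grows fastest and dominates all others.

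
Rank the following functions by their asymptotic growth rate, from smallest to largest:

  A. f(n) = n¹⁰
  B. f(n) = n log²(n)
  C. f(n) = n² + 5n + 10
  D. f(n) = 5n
D < B < C < A

Comparing growth rates:
D = 5n is O(n)
B = n log²(n) is O(n log² n)
C = n² + 5n + 10 is O(n²)
A = n¹⁰ is O(n¹⁰)

Therefore, the order from slowest to fastest is: D < B < C < A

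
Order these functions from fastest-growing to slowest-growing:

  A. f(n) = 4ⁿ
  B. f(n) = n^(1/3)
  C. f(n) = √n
A > C > B

Comparing growth rates:
A = 4ⁿ is O(4ⁿ)
C = √n is O(√n)
B = n^(1/3) is O(n^(1/3))

Therefore, the order from fastest to slowest is: A > C > B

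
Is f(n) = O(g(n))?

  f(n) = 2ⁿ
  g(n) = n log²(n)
False

f(n) = 2ⁿ is O(2ⁿ), and g(n) = n log²(n) is O(n log² n).
Since O(2ⁿ) grows faster than O(n log² n), f(n) = O(g(n)) is false.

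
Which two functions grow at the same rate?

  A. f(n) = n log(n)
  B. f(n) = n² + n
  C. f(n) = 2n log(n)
A and C

Examining each function:
  A. n log(n) is O(n log n)
  B. n² + n is O(n²)
  C. 2n log(n) is O(n log n)

Functions A and C both have the same complexity class.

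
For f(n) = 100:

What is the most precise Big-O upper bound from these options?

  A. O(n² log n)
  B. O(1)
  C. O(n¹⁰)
B

f(n) = 100 is O(1).
All listed options are valid Big-O bounds (upper bounds),
but O(1) is the tightest (smallest valid bound).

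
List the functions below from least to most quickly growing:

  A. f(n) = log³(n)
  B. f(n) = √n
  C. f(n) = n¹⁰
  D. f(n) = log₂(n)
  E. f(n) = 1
E < D < A < B < C

Comparing growth rates:
E = 1 is O(1)
D = log₂(n) is O(log n)
A = log³(n) is O(log³ n)
B = √n is O(√n)
C = n¹⁰ is O(n¹⁰)

Therefore, the order from slowest to fastest is: E < D < A < B < C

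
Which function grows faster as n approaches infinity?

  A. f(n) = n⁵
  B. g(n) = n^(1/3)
A

f(n) = n⁵ is O(n⁵), while g(n) = n^(1/3) is O(n^(1/3)).
Since O(n⁵) grows faster than O(n^(1/3)), f(n) dominates.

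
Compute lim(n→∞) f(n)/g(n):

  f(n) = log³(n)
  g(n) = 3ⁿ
0

Since log³(n) (O(log³ n)) grows slower than 3ⁿ (O(3ⁿ)),
the ratio f(n)/g(n) → 0 as n → ∞.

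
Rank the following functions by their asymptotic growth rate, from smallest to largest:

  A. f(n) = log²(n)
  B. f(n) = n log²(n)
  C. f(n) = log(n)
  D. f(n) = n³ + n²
C < A < B < D

Comparing growth rates:
C = log(n) is O(log n)
A = log²(n) is O(log² n)
B = n log²(n) is O(n log² n)
D = n³ + n² is O(n³)

Therefore, the order from slowest to fastest is: C < A < B < D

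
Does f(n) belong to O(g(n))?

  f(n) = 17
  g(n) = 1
True

f(n) = 17 and g(n) = 1 are both O(1).
Big-O permits equal growth rates (f ≤ c·g for some c), so f(n) = O(g(n)) is true.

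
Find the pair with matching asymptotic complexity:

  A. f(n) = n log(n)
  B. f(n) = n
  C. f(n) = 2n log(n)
A and C

Examining each function:
  A. n log(n) is O(n log n)
  B. n is O(n)
  C. 2n log(n) is O(n log n)

Functions A and C both have the same complexity class.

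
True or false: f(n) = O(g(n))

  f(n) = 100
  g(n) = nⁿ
True

f(n) = 100 is O(1), and g(n) = nⁿ is O(nⁿ).
Since O(1) ⊆ O(nⁿ) (f grows no faster than g), f(n) = O(g(n)) is true.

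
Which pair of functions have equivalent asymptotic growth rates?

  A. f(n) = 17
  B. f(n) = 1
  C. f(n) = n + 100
A and B

Examining each function:
  A. 17 is O(1)
  B. 1 is O(1)
  C. n + 100 is O(n)

Functions A and B both have the same complexity class.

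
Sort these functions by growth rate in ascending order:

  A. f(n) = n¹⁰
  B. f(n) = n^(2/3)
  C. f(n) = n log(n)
B < C < A

Comparing growth rates:
B = n^(2/3) is O(n^(2/3))
C = n log(n) is O(n log n)
A = n¹⁰ is O(n¹⁰)

Therefore, the order from slowest to fastest is: B < C < A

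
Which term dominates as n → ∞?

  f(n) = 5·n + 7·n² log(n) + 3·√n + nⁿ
nⁿ

Looking at each term:
  - 5·n is O(n)
  - 7·n² log(n) is O(n² log n)
  - 3·√n is O(√n)
  - nⁿ is O(nⁿ)

The term nⁿ (O(nⁿ)) grows fastest and dominates all others.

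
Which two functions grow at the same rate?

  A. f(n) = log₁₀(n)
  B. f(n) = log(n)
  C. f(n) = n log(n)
A and B

Examining each function:
  A. log₁₀(n) is O(log n)
  B. log(n) is O(log n)
  C. n log(n) is O(n log n)

Functions A and B both have the same complexity class.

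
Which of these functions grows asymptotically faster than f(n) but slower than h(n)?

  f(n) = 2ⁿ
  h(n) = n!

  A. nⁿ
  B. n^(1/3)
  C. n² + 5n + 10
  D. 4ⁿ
D

We need g(n) with 2ⁿ = o(g(n)) and g(n) = o(n!), i.e. O(2ⁿ) ≺ g ≺ O(n!).
Check each option:
  A. nⁿ — O(nⁿ) does not grow strictly slower than h(n)
  B. n^(1/3) — O(n^(1/3)) does not grow strictly faster than f(n)
  C. n² + 5n + 10 — O(n²) does not grow strictly faster than f(n)
  D. 4ⁿ — O(4ⁿ) is strictly between O(2ⁿ) and O(n!) ✓

Only option D (4ⁿ) lies strictly between.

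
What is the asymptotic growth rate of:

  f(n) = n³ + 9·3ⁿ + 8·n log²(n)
Θ(3ⁿ)

Order the terms by growth rate: 8·n log²(n) ≺ n³ ≺ 9·3ⁿ.
The fastest-growing term 9·3ⁿ dominates as n → ∞; dropping its constant factor gives Θ(3ⁿ).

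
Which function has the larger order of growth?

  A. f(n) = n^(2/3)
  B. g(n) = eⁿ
B

f(n) = n^(2/3) is O(n^(2/3)), while g(n) = eⁿ is O(eⁿ).
Since O(eⁿ) grows faster than O(n^(2/3)), g(n) dominates.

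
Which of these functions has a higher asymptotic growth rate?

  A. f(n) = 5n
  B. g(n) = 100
A

f(n) = 5n is O(n), while g(n) = 100 is O(1).
Since O(n) grows faster than O(1), f(n) dominates.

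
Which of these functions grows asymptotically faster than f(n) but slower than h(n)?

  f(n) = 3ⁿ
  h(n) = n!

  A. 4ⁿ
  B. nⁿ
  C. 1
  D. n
A

We need g(n) with 3ⁿ = o(g(n)) and g(n) = o(n!), i.e. O(3ⁿ) ≺ g ≺ O(n!).
Check each option:
  A. 4ⁿ — O(4ⁿ) is strictly between O(3ⁿ) and O(n!) ✓
  B. nⁿ — O(nⁿ) does not grow strictly slower than h(n)
  C. 1 — O(1) does not grow strictly faster than f(n)
  D. n — O(n) does not grow strictly faster than f(n)

Only option A (4ⁿ) lies strictly between.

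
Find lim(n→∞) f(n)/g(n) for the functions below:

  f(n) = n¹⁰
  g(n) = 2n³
∞

Since n¹⁰ (O(n¹⁰)) grows faster than 2n³ (O(n³)),
the ratio f(n)/g(n) → ∞ as n → ∞.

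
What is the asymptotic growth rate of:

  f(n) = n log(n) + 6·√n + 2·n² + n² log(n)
Θ(n² log n)

Order the terms by growth rate: 6·√n ≺ n log(n) ≺ 2·n² ≺ n² log(n).
The fastest-growing term n² log(n) dominates as n → ∞; dropping its constant factor gives Θ(n² log n).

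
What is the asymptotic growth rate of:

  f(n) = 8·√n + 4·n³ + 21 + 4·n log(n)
Θ(n³)

Order the terms by growth rate: 21 ≺ 8·√n ≺ 4·n log(n) ≺ 4·n³.
The fastest-growing term 4·n³ dominates as n → ∞; dropping its constant factor gives Θ(n³).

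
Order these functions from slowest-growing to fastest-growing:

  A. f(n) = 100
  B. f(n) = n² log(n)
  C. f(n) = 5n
A < C < B

Comparing growth rates:
A = 100 is O(1)
C = 5n is O(n)
B = n² log(n) is O(n² log n)

Therefore, the order from slowest to fastest is: A < C < B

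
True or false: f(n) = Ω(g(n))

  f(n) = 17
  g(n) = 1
True

f(n) = 17 and g(n) = 1 are both O(1).
Big-Ω permits equal growth rates (f ≥ c·g for some c > 0), so f(n) = Ω(g(n)) is true.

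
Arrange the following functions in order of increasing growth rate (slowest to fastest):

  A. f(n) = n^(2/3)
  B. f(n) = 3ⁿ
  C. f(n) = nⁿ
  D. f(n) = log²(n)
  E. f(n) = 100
E < D < A < B < C

Comparing growth rates:
E = 100 is O(1)
D = log²(n) is O(log² n)
A = n^(2/3) is O(n^(2/3))
B = 3ⁿ is O(3ⁿ)
C = nⁿ is O(nⁿ)

Therefore, the order from slowest to fastest is: E < D < A < B < C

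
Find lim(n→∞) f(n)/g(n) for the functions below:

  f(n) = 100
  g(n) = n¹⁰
0

Since 100 (O(1)) grows slower than n¹⁰ (O(n¹⁰)),
the ratio f(n)/g(n) → 0 as n → ∞.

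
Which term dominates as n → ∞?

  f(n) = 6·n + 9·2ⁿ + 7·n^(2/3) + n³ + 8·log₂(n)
9·2ⁿ

Looking at each term:
  - 6·n is O(n)
  - 9·2ⁿ is O(2ⁿ)
  - 7·n^(2/3) is O(n^(2/3))
  - n³ is O(n³)
  - 8·log₂(n) is O(log n)

The term 9·2ⁿ (O(2ⁿ)) grows fastest and dominates all others.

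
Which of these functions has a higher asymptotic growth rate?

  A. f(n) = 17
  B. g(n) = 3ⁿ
B

f(n) = 17 is O(1), while g(n) = 3ⁿ is O(3ⁿ).
Since O(3ⁿ) grows faster than O(1), g(n) dominates.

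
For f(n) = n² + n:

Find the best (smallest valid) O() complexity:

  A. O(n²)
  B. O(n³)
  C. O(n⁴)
A

f(n) = n² + n is O(n²).
All listed options are valid Big-O bounds (upper bounds),
but O(n²) is the tightest (smallest valid bound).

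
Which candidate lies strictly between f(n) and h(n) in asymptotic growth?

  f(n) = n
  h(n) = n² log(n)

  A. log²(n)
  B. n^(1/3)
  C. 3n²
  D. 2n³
C

We need g(n) with n = o(g(n)) and g(n) = o(n² log(n)), i.e. O(n) ≺ g ≺ O(n² log n).
Check each option:
  A. log²(n) — O(log² n) does not grow strictly faster than f(n)
  B. n^(1/3) — O(n^(1/3)) does not grow strictly faster than f(n)
  C. 3n² — O(n²) is strictly between O(n) and O(n² log n) ✓
  D. 2n³ — O(n³) does not grow strictly slower than h(n)

Only option C (3n²) lies strictly between.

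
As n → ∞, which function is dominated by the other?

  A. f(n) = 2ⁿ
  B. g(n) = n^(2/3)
B

f(n) = 2ⁿ is O(2ⁿ), while g(n) = n^(2/3) is O(n^(2/3)).
Since O(n^(2/3)) grows slower than O(2ⁿ), g(n) is dominated.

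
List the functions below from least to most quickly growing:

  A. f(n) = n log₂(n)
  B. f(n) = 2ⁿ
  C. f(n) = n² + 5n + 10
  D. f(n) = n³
A < C < D < B

Comparing growth rates:
A = n log₂(n) is O(n log n)
C = n² + 5n + 10 is O(n²)
D = n³ is O(n³)
B = 2ⁿ is O(2ⁿ)

Therefore, the order from slowest to fastest is: A < C < D < B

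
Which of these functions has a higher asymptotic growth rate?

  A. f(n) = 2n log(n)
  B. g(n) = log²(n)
A

f(n) = 2n log(n) is O(n log n), while g(n) = log²(n) is O(log² n).
Since O(n log n) grows faster than O(log² n), f(n) dominates.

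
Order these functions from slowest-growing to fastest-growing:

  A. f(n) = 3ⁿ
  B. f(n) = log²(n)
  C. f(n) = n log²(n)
B < C < A

Comparing growth rates:
B = log²(n) is O(log² n)
C = n log²(n) is O(n log² n)
A = 3ⁿ is O(3ⁿ)

Therefore, the order from slowest to fastest is: B < C < A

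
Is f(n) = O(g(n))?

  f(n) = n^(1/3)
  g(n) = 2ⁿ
True

f(n) = n^(1/3) is O(n^(1/3)), and g(n) = 2ⁿ is O(2ⁿ).
Since O(n^(1/3)) ⊆ O(2ⁿ) (f grows no faster than g), f(n) = O(g(n)) is true.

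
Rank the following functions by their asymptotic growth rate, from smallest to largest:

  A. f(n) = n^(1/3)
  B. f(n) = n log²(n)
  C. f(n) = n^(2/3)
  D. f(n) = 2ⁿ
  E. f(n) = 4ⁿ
A < C < B < D < E

Comparing growth rates:
A = n^(1/3) is O(n^(1/3))
C = n^(2/3) is O(n^(2/3))
B = n log²(n) is O(n log² n)
D = 2ⁿ is O(2ⁿ)
E = 4ⁿ is O(4ⁿ)

Therefore, the order from slowest to fastest is: A < C < B < D < E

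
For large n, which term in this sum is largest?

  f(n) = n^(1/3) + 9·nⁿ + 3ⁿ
9·nⁿ

Looking at each term:
  - n^(1/3) is O(n^(1/3))
  - 9·nⁿ is O(nⁿ)
  - 3ⁿ is O(3ⁿ)

The term 9·nⁿ (O(nⁿ)) grows fastest and dominates all others.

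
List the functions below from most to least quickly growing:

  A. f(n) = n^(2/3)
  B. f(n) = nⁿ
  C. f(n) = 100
B > A > C

Comparing growth rates:
B = nⁿ is O(nⁿ)
A = n^(2/3) is O(n^(2/3))
C = 100 is O(1)

Therefore, the order from fastest to slowest is: B > A > C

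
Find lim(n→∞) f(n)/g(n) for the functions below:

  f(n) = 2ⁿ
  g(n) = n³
∞

Since 2ⁿ (O(2ⁿ)) grows faster than n³ (O(n³)),
the ratio f(n)/g(n) → ∞ as n → ∞.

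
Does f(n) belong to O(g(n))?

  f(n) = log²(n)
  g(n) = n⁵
True

f(n) = log²(n) is O(log² n), and g(n) = n⁵ is O(n⁵).
Since O(log² n) ⊆ O(n⁵) (f grows no faster than g), f(n) = O(g(n)) is true.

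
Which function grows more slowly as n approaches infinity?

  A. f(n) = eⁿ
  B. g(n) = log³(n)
B

f(n) = eⁿ is O(eⁿ), while g(n) = log³(n) is O(log³ n).
Since O(log³ n) grows slower than O(eⁿ), g(n) is dominated.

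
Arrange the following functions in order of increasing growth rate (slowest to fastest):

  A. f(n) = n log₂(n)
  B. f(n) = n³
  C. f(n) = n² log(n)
A < C < B

Comparing growth rates:
A = n log₂(n) is O(n log n)
C = n² log(n) is O(n² log n)
B = n³ is O(n³)

Therefore, the order from slowest to fastest is: A < C < B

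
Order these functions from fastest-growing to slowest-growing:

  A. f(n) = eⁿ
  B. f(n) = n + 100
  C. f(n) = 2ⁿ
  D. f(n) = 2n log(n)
A > C > D > B

Comparing growth rates:
A = eⁿ is O(eⁿ)
C = 2ⁿ is O(2ⁿ)
D = 2n log(n) is O(n log n)
B = n + 100 is O(n)

Therefore, the order from fastest to slowest is: A > C > D > B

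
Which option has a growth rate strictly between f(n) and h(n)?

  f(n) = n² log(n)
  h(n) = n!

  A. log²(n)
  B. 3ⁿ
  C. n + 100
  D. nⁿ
B

We need g(n) with n² log(n) = o(g(n)) and g(n) = o(n!), i.e. O(n² log n) ≺ g ≺ O(n!).
Check each option:
  A. log²(n) — O(log² n) does not grow strictly faster than f(n)
  B. 3ⁿ — O(3ⁿ) is strictly between O(n² log n) and O(n!) ✓
  C. n + 100 — O(n) does not grow strictly faster than f(n)
  D. nⁿ — O(nⁿ) does not grow strictly slower than h(n)

Only option B (3ⁿ) lies strictly between.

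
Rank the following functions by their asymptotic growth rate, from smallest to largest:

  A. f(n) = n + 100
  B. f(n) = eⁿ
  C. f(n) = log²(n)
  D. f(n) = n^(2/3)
C < D < A < B

Comparing growth rates:
C = log²(n) is O(log² n)
D = n^(2/3) is O(n^(2/3))
A = n + 100 is O(n)
B = eⁿ is O(eⁿ)

Therefore, the order from slowest to fastest is: C < D < A < B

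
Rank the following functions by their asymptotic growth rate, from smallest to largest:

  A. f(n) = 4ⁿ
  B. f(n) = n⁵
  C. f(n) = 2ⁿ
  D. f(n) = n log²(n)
D < B < C < A

Comparing growth rates:
D = n log²(n) is O(n log² n)
B = n⁵ is O(n⁵)
C = 2ⁿ is O(2ⁿ)
A = 4ⁿ is O(4ⁿ)

Therefore, the order from slowest to fastest is: D < B < C < A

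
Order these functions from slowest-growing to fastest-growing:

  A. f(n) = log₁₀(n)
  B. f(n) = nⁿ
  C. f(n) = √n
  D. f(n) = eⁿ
A < C < D < B

Comparing growth rates:
A = log₁₀(n) is O(log n)
C = √n is O(√n)
D = eⁿ is O(eⁿ)
B = nⁿ is O(nⁿ)

Therefore, the order from slowest to fastest is: A < C < D < B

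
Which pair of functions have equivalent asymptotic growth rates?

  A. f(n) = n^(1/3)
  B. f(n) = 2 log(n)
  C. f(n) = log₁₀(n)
B and C

Examining each function:
  A. n^(1/3) is O(n^(1/3))
  B. 2 log(n) is O(log n)
  C. log₁₀(n) is O(log n)

Functions B and C both have the same complexity class.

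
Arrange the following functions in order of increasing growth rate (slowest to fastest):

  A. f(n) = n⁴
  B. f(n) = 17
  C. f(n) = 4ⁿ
B < A < C

Comparing growth rates:
B = 17 is O(1)
A = n⁴ is O(n⁴)
C = 4ⁿ is O(4ⁿ)

Therefore, the order from slowest to fastest is: B < A < C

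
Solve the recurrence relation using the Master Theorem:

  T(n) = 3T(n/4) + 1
Θ(n^log₄(3))

Master Theorem: a = 3, b = 4, f(n) = 1.
Compute the critical exponent d = log₄(3) = 0.792.
Compare f(n) = Θ(1) against n^d:
  k = 0 < d = 0.792, so f(n) = O(n^(d-ε)) — Case 1.
  The recursion cost dominates: T(n) = Θ(n^d) = Θ(n^log₄(3)).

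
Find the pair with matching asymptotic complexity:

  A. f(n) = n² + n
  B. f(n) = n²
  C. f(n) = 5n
A and B

Examining each function:
  A. n² + n is O(n²)
  B. n² is O(n²)
  C. 5n is O(n)

Functions A and B both have the same complexity class.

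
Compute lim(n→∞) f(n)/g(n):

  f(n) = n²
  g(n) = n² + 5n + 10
1

Since n² and n² + 5n + 10 have the same growth rate (O(n²)),
the ratio converges to a constant: 1.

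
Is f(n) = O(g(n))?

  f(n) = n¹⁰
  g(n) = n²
False

f(n) = n¹⁰ is O(n¹⁰), and g(n) = n² is O(n²).
Since O(n¹⁰) grows faster than O(n²), f(n) = O(g(n)) is false.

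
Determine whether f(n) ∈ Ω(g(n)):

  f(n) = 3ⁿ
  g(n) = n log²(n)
True

f(n) = 3ⁿ is O(3ⁿ), and g(n) = n log²(n) is O(n log² n).
Since O(3ⁿ) grows at least as fast as O(n log² n), f(n) = Ω(g(n)) is true.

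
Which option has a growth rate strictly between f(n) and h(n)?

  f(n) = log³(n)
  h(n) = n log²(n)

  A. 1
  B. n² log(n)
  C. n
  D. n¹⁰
C

We need g(n) with log³(n) = o(g(n)) and g(n) = o(n log²(n)), i.e. O(log³ n) ≺ g ≺ O(n log² n).
Check each option:
  A. 1 — O(1) does not grow strictly faster than f(n)
  B. n² log(n) — O(n² log n) does not grow strictly slower than h(n)
  C. n — O(n) is strictly between O(log³ n) and O(n log² n) ✓
  D. n¹⁰ — O(n¹⁰) does not grow strictly slower than h(n)

Only option C (n) lies strictly between.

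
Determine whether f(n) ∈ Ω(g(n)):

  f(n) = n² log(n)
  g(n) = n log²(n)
True

f(n) = n² log(n) is O(n² log n), and g(n) = n log²(n) is O(n log² n).
Since O(n² log n) grows at least as fast as O(n log² n), f(n) = Ω(g(n)) is true.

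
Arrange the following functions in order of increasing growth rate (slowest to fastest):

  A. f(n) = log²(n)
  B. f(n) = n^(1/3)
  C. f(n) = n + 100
A < B < C

Comparing growth rates:
A = log²(n) is O(log² n)
B = n^(1/3) is O(n^(1/3))
C = n + 100 is O(n)

Therefore, the order from slowest to fastest is: A < B < C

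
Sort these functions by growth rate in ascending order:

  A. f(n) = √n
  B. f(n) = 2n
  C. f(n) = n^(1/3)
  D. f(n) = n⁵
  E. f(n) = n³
C < A < B < E < D

Comparing growth rates:
C = n^(1/3) is O(n^(1/3))
A = √n is O(√n)
B = 2n is O(n)
E = n³ is O(n³)
D = n⁵ is O(n⁵)

Therefore, the order from slowest to fastest is: C < A < B < E < D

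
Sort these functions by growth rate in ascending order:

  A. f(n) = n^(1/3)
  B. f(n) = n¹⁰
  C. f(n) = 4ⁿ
A < B < C

Comparing growth rates:
A = n^(1/3) is O(n^(1/3))
B = n¹⁰ is O(n¹⁰)
C = 4ⁿ is O(4ⁿ)

Therefore, the order from slowest to fastest is: A < B < C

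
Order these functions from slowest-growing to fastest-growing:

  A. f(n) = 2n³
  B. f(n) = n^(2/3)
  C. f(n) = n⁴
B < A < C

Comparing growth rates:
B = n^(2/3) is O(n^(2/3))
A = 2n³ is O(n³)
C = n⁴ is O(n⁴)

Therefore, the order from slowest to fastest is: B < A < C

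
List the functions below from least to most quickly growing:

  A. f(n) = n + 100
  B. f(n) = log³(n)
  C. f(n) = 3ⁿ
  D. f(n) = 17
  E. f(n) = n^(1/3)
D < B < E < A < C

Comparing growth rates:
D = 17 is O(1)
B = log³(n) is O(log³ n)
E = n^(1/3) is O(n^(1/3))
A = n + 100 is O(n)
C = 3ⁿ is O(3ⁿ)

Therefore, the order from slowest to fastest is: D < B < E < A < C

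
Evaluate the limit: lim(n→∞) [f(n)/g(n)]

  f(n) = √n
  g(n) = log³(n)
∞

Since √n (O(√n)) grows faster than log³(n) (O(log³ n)),
the ratio f(n)/g(n) → ∞ as n → ∞.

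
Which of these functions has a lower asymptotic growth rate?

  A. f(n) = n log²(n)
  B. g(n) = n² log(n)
A

f(n) = n log²(n) is O(n log² n), while g(n) = n² log(n) is O(n² log n).
Since O(n log² n) grows slower than O(n² log n), f(n) is dominated.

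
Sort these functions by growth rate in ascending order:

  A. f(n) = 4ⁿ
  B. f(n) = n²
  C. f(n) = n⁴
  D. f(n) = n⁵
B < C < D < A

Comparing growth rates:
B = n² is O(n²)
C = n⁴ is O(n⁴)
D = n⁵ is O(n⁵)
A = 4ⁿ is O(4ⁿ)

Therefore, the order from slowest to fastest is: B < C < D < A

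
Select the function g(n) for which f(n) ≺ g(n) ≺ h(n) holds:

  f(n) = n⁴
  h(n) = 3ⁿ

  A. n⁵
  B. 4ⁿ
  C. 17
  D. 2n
A

We need g(n) with n⁴ = o(g(n)) and g(n) = o(3ⁿ), i.e. O(n⁴) ≺ g ≺ O(3ⁿ).
Check each option:
  A. n⁵ — O(n⁵) is strictly between O(n⁴) and O(3ⁿ) ✓
  B. 4ⁿ — O(4ⁿ) does not grow strictly slower than h(n)
  C. 17 — O(1) does not grow strictly faster than f(n)
  D. 2n — O(n) does not grow strictly faster than f(n)

Only option A (n⁵) lies strictly between.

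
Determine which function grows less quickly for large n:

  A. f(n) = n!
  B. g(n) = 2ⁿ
B

f(n) = n! is O(n!), while g(n) = 2ⁿ is O(2ⁿ).
Since O(2ⁿ) grows slower than O(n!), g(n) is dominated.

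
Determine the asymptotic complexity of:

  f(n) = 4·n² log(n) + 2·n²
O(n² log n)

The dominant term in 4·n² log(n) + 2·n² is 4·n² log(n), which is Θ(n² log n).
Lower-order terms (2·n²) are asymptotically negligible.
Constants are absorbed, so the tightest bound is O(n² log n).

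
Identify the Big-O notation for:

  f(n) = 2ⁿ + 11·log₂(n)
O(2ⁿ)

The dominant term in 2ⁿ + 11·log₂(n) is 2ⁿ, which is Θ(2ⁿ).
Lower-order terms (11·log₂(n)) are asymptotically negligible.
Constants are absorbed, so the tightest bound is O(2ⁿ).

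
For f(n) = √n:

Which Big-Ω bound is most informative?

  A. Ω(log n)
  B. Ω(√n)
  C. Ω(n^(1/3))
B

f(n) = √n is Ω(√n).
All listed options are valid Big-Ω bounds (lower bounds),
but Ω(√n) is the tightest (largest valid bound).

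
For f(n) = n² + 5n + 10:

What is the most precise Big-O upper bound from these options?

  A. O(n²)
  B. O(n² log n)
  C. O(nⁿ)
A

f(n) = n² + 5n + 10 is O(n²).
All listed options are valid Big-O bounds (upper bounds),
but O(n²) is the tightest (smallest valid bound).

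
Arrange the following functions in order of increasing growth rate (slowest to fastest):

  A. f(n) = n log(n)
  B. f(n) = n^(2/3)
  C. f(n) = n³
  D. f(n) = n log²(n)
B < A < D < C

Comparing growth rates:
B = n^(2/3) is O(n^(2/3))
A = n log(n) is O(n log n)
D = n log²(n) is O(n log² n)
C = n³ is O(n³)

Therefore, the order from slowest to fastest is: B < A < D < C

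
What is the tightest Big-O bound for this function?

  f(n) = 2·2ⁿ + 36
O(2ⁿ)

The dominant term in 2·2ⁿ + 36 is 2·2ⁿ, which is Θ(2ⁿ).
Lower-order terms (36) are asymptotically negligible.
Constants are absorbed, so the tightest bound is O(2ⁿ).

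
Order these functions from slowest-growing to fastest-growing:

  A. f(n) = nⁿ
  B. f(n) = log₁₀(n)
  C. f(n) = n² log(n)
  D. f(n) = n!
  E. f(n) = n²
B < E < C < D < A

Comparing growth rates:
B = log₁₀(n) is O(log n)
E = n² is O(n²)
C = n² log(n) is O(n² log n)
D = n! is O(n!)
A = nⁿ is O(nⁿ)

Therefore, the order from slowest to fastest is: B < E < C < D < A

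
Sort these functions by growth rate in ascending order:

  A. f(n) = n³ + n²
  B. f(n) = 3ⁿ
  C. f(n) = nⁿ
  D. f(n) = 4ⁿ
A < B < D < C

Comparing growth rates:
A = n³ + n² is O(n³)
B = 3ⁿ is O(3ⁿ)
D = 4ⁿ is O(4ⁿ)
C = nⁿ is O(nⁿ)

Therefore, the order from slowest to fastest is: A < B < D < C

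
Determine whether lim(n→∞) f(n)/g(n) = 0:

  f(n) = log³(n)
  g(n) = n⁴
True

f(n) = log³(n) is O(log³ n), and g(n) = n⁴ is O(n⁴).
Since O(log³ n) grows strictly slower than O(n⁴), f(n) = o(g(n)) is true.
This means lim(n→∞) f(n)/g(n) = 0.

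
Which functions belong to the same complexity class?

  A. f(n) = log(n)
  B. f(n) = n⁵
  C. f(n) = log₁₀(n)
A and C

Examining each function:
  A. log(n) is O(log n)
  B. n⁵ is O(n⁵)
  C. log₁₀(n) is O(log n)

Functions A and C both have the same complexity class.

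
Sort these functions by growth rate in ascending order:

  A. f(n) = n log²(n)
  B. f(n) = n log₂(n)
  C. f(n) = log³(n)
C < B < A

Comparing growth rates:
C = log³(n) is O(log³ n)
B = n log₂(n) is O(n log n)
A = n log²(n) is O(n log² n)

Therefore, the order from slowest to fastest is: C < B < A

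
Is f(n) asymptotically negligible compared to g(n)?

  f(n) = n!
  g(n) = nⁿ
True

f(n) = n! is O(n!), and g(n) = nⁿ is O(nⁿ).
Since O(n!) grows strictly slower than O(nⁿ), f(n) = o(g(n)) is true.
This means lim(n→∞) f(n)/g(n) = 0.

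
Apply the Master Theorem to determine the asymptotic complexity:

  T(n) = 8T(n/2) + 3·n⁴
Θ(n⁴)

Master Theorem: a = 8, b = 2, f(n) = 3·n⁴.
Compute the critical exponent d = log₂(8) = 3.
Compare f(n) = Θ(n⁴) against n^d:
  k = 4 > d = 3, so f(n) = Ω(n^(d+ε)) — Case 3.
  Regularity: a·(n/b)^4/n^4 = a/b^4 = 8/16 < 1 ✓.
  The top-level work dominates: T(n) = Θ(f(n)) = Θ(n⁴).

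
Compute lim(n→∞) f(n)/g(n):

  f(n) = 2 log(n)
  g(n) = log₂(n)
log(4)

Since 2 log(n) and log₂(n) have the same growth rate (O(log n)),
the ratio converges to a constant: log(4).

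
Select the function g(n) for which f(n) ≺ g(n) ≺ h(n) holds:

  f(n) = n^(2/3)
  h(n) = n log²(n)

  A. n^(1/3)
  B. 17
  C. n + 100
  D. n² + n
C

We need g(n) with n^(2/3) = o(g(n)) and g(n) = o(n log²(n)), i.e. O(n^(2/3)) ≺ g ≺ O(n log² n).
Check each option:
  A. n^(1/3) — O(n^(1/3)) does not grow strictly faster than f(n)
  B. 17 — O(1) does not grow strictly faster than f(n)
  C. n + 100 — O(n) is strictly between O(n^(2/3)) and O(n log² n) ✓
  D. n² + n — O(n²) does not grow strictly slower than h(n)

Only option C (n + 100) lies strictly between.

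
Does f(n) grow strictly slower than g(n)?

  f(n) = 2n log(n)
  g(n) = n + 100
False

f(n) = 2n log(n) is O(n log n), and g(n) = n + 100 is O(n).
Since O(n log n) grows faster than or equal to O(n), f(n) = o(g(n)) is false.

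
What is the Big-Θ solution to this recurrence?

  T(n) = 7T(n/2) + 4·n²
Θ(n^log₂(7))

Master Theorem: a = 7, b = 2, f(n) = 4·n².
Compute the critical exponent d = log₂(7) = 2.807.
Compare f(n) = Θ(n²) against n^d:
  k = 2 < d = 2.807, so f(n) = O(n^(d-ε)) — Case 1.
  The recursion cost dominates: T(n) = Θ(n^d) = Θ(n^log₂(7)).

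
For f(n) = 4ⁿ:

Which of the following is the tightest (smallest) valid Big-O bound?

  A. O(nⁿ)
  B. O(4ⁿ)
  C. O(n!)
B

f(n) = 4ⁿ is O(4ⁿ).
All listed options are valid Big-O bounds (upper bounds),
but O(4ⁿ) is the tightest (smallest valid bound).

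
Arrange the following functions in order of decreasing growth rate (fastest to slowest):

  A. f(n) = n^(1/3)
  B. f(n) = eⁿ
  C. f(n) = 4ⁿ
C > B > A

Comparing growth rates:
C = 4ⁿ is O(4ⁿ)
B = eⁿ is O(eⁿ)
A = n^(1/3) is O(n^(1/3))

Therefore, the order from fastest to slowest is: C > B > A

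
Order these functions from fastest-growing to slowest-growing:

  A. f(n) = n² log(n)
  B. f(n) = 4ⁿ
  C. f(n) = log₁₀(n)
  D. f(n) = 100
B > A > C > D

Comparing growth rates:
B = 4ⁿ is O(4ⁿ)
A = n² log(n) is O(n² log n)
C = log₁₀(n) is O(log n)
D = 100 is O(1)

Therefore, the order from fastest to slowest is: B > A > C > D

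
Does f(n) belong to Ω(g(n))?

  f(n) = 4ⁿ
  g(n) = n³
True

f(n) = 4ⁿ is O(4ⁿ), and g(n) = n³ is O(n³).
Since O(4ⁿ) grows at least as fast as O(n³), f(n) = Ω(g(n)) is true.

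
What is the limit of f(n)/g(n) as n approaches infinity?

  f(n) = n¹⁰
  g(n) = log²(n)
∞

Since n¹⁰ (O(n¹⁰)) grows faster than log²(n) (O(log² n)),
the ratio f(n)/g(n) → ∞ as n → ∞.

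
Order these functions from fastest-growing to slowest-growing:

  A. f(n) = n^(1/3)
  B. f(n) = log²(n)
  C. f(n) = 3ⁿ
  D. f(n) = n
C > D > A > B

Comparing growth rates:
C = 3ⁿ is O(3ⁿ)
D = n is O(n)
A = n^(1/3) is O(n^(1/3))
B = log²(n) is O(log² n)

Therefore, the order from fastest to slowest is: C > D > A > B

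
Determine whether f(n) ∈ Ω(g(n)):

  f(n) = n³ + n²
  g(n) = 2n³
True

f(n) = n³ + n² and g(n) = 2n³ are both O(n³).
Big-Ω permits equal growth rates (f ≥ c·g for some c > 0), so f(n) = Ω(g(n)) is true.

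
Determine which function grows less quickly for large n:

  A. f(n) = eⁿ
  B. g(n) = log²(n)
B

f(n) = eⁿ is O(eⁿ), while g(n) = log²(n) is O(log² n).
Since O(log² n) grows slower than O(eⁿ), g(n) is dominated.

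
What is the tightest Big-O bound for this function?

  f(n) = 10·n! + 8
O(n!)

The dominant term in 10·n! + 8 is 10·n!, which is Θ(n!).
Lower-order terms (8) are asymptotically negligible.
Constants are absorbed, so the tightest bound is O(n!).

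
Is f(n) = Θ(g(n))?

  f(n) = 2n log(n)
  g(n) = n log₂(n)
True

f(n) = 2n log(n) and g(n) = n log₂(n) are both O(n log n).
Since they have the same asymptotic growth rate, f(n) = Θ(g(n)) is true.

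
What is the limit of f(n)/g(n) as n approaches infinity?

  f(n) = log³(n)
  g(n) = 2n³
0

Since log³(n) (O(log³ n)) grows slower than 2n³ (O(n³)),
the ratio f(n)/g(n) → 0 as n → ∞.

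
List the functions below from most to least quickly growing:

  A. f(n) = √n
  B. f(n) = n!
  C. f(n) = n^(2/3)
B > C > A

Comparing growth rates:
B = n! is O(n!)
C = n^(2/3) is O(n^(2/3))
A = √n is O(√n)

Therefore, the order from fastest to slowest is: B > C > A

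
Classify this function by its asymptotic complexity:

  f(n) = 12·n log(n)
O(n log n)

The dominant term in 12·n log(n) is 12·n log(n), which is Θ(n log n).
Constants are absorbed, so the tightest bound is O(n log n).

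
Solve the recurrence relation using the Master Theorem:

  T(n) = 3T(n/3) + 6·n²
Θ(n²)

Master Theorem: a = 3, b = 3, f(n) = 6·n².
Compute the critical exponent d = log₃(3) = 1.
Compare f(n) = Θ(n²) against n^d:
  k = 2 > d = 1, so f(n) = Ω(n^(d+ε)) — Case 3.
  Regularity: a·(n/b)^2/n^2 = a/b^2 = 3/9 < 1 ✓.
  The top-level work dominates: T(n) = Θ(f(n)) = Θ(n²).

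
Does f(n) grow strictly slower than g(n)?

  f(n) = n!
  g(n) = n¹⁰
False

f(n) = n! is O(n!), and g(n) = n¹⁰ is O(n¹⁰).
Since O(n!) grows faster than or equal to O(n¹⁰), f(n) = o(g(n)) is false.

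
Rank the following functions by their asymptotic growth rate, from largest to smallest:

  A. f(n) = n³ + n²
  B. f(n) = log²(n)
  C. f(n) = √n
A > C > B

Comparing growth rates:
A = n³ + n² is O(n³)
C = √n is O(√n)
B = log²(n) is O(log² n)

Therefore, the order from fastest to slowest is: A > C > B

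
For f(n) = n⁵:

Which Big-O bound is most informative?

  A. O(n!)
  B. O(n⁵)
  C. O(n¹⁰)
B

f(n) = n⁵ is O(n⁵).
All listed options are valid Big-O bounds (upper bounds),
but O(n⁵) is the tightest (smallest valid bound).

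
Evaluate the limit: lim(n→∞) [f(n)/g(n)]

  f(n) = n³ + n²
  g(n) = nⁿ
0

Since n³ + n² (O(n³)) grows slower than nⁿ (O(nⁿ)),
the ratio f(n)/g(n) → 0 as n → ∞.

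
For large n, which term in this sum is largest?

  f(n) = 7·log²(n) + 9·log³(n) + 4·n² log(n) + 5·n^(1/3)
4·n² log(n)

Looking at each term:
  - 7·log²(n) is O(log² n)
  - 9·log³(n) is O(log³ n)
  - 4·n² log(n) is O(n² log n)
  - 5·n^(1/3) is O(n^(1/3))

The term 4·n² log(n) (O(n² log n)) grows fastest and dominates all others.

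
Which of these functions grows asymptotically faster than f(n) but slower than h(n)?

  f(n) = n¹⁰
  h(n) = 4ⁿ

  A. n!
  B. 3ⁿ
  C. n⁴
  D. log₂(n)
B

We need g(n) with n¹⁰ = o(g(n)) and g(n) = o(4ⁿ), i.e. O(n¹⁰) ≺ g ≺ O(4ⁿ).
Check each option:
  A. n! — O(n!) does not grow strictly slower than h(n)
  B. 3ⁿ — O(3ⁿ) is strictly between O(n¹⁰) and O(4ⁿ) ✓
  C. n⁴ — O(n⁴) does not grow strictly faster than f(n)
  D. log₂(n) — O(log n) does not grow strictly faster than f(n)

Only option B (3ⁿ) lies strictly between.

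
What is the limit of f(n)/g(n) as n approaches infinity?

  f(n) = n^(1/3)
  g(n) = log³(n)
∞

Since n^(1/3) (O(n^(1/3))) grows faster than log³(n) (O(log³ n)),
the ratio f(n)/g(n) → ∞ as n → ∞.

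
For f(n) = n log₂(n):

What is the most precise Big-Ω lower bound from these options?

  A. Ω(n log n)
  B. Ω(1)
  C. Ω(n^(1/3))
A

f(n) = n log₂(n) is Ω(n log n).
All listed options are valid Big-Ω bounds (lower bounds),
but Ω(n log n) is the tightest (largest valid bound).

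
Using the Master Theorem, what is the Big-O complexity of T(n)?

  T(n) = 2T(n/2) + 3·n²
Θ(n²)

Master Theorem: a = 2, b = 2, f(n) = 3·n².
Compute the critical exponent d = log₂(2) = 1.
Compare f(n) = Θ(n²) against n^d:
  k = 2 > d = 1, so f(n) = Ω(n^(d+ε)) — Case 3.
  Regularity: a·(n/b)^2/n^2 = a/b^2 = 2/4 < 1 ✓.
  The top-level work dominates: T(n) = Θ(f(n)) = Θ(n²).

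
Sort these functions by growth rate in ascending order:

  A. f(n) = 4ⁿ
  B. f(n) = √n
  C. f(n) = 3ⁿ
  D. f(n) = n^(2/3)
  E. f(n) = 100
E < B < D < C < A

Comparing growth rates:
E = 100 is O(1)
B = √n is O(√n)
D = n^(2/3) is O(n^(2/3))
C = 3ⁿ is O(3ⁿ)
A = 4ⁿ is O(4ⁿ)

Therefore, the order from slowest to fastest is: E < B < D < C < A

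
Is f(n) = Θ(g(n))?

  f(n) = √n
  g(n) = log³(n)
False

f(n) = √n is O(√n), and g(n) = log³(n) is O(log³ n).
Since they have different growth rates, f(n) = Θ(g(n)) is false.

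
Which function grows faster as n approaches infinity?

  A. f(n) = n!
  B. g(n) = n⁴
A

f(n) = n! is O(n!), while g(n) = n⁴ is O(n⁴).
Since O(n!) grows faster than O(n⁴), f(n) dominates.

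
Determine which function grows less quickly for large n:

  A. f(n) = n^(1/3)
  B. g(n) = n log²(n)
A

f(n) = n^(1/3) is O(n^(1/3)), while g(n) = n log²(n) is O(n log² n).
Since O(n^(1/3)) grows slower than O(n log² n), f(n) is dominated.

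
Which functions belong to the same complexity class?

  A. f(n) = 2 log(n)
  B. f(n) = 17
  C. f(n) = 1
B and C

Examining each function:
  A. 2 log(n) is O(log n)
  B. 17 is O(1)
  C. 1 is O(1)

Functions B and C both have the same complexity class.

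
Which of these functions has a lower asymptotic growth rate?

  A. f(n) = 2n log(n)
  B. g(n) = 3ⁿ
A

f(n) = 2n log(n) is O(n log n), while g(n) = 3ⁿ is O(3ⁿ).
Since O(n log n) grows slower than O(3ⁿ), f(n) is dominated.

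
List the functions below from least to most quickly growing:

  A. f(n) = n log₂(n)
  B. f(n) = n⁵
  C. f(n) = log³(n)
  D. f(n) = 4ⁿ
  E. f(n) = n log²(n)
C < A < E < B < D

Comparing growth rates:
C = log³(n) is O(log³ n)
A = n log₂(n) is O(n log n)
E = n log²(n) is O(n log² n)
B = n⁵ is O(n⁵)
D = 4ⁿ is O(4ⁿ)

Therefore, the order from slowest to fastest is: C < A < E < B < D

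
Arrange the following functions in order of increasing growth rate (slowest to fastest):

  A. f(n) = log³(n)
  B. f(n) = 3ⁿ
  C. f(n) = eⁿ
A < C < B

Comparing growth rates:
A = log³(n) is O(log³ n)
C = eⁿ is O(eⁿ)
B = 3ⁿ is O(3ⁿ)

Therefore, the order from slowest to fastest is: A < C < B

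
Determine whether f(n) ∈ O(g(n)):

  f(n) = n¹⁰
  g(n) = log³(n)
False

f(n) = n¹⁰ is O(n¹⁰), and g(n) = log³(n) is O(log³ n).
Since O(n¹⁰) grows faster than O(log³ n), f(n) = O(g(n)) is false.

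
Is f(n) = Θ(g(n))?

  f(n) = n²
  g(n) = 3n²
True

f(n) = n² and g(n) = 3n² are both O(n²).
Since they have the same asymptotic growth rate, f(n) = Θ(g(n)) is true.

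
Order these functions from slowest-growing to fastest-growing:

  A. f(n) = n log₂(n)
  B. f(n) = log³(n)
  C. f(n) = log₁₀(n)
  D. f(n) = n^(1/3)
C < B < D < A

Comparing growth rates:
C = log₁₀(n) is O(log n)
B = log³(n) is O(log³ n)
D = n^(1/3) is O(n^(1/3))
A = n log₂(n) is O(n log n)

Therefore, the order from slowest to fastest is: C < B < D < A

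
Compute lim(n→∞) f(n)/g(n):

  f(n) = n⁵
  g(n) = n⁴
∞

Since n⁵ (O(n⁵)) grows faster than n⁴ (O(n⁴)),
the ratio f(n)/g(n) → ∞ as n → ∞.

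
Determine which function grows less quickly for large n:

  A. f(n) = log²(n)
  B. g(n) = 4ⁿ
A

f(n) = log²(n) is O(log² n), while g(n) = 4ⁿ is O(4ⁿ).
Since O(log² n) grows slower than O(4ⁿ), f(n) is dominated.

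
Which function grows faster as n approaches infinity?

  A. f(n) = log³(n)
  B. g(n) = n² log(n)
B

f(n) = log³(n) is O(log³ n), while g(n) = n² log(n) is O(n² log n).
Since O(n² log n) grows faster than O(log³ n), g(n) dominates.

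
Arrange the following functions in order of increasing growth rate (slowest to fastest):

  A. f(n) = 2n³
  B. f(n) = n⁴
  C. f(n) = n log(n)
C < A < B

Comparing growth rates:
C = n log(n) is O(n log n)
A = 2n³ is O(n³)
B = n⁴ is O(n⁴)

Therefore, the order from slowest to fastest is: C < A < B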